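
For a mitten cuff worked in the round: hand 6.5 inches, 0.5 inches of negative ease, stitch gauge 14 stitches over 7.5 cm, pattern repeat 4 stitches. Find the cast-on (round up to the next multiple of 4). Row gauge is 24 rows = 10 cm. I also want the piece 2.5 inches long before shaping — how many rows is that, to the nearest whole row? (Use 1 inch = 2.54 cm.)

Finished = 6.5 − 0.5 = 6 inches.
6 inches × 2.54 = 15.24 cm.
14/7.5 = 1.867 sts per cm; 15.24 × 1.867 = 28.45 sts.
Next multiple of 4 → 32.
2.5 inches = 6.35 cm; × 2.4 = 15.24 → 15 rows.

Cast on 32 stitches; work 15 rows.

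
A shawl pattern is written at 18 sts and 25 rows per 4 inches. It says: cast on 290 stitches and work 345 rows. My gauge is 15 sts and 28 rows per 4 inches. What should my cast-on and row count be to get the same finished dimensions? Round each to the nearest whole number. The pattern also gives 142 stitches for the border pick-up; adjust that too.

Cast on 242 stitches; work 386 rows; border pick-up 118 stitches.

Stitches: 290 × 15/18 = 241.67 → 242.
Rows: 345 × 28/25 = 386.40 → 386.
border pick-up: 142 × 15/18 = 118.33 → 118.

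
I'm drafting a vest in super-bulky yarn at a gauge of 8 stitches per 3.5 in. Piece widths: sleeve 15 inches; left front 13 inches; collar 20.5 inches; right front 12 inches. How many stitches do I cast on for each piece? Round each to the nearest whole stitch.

Rate = 8/3.5 = 2.286 sts per in.
sleeve: 15 × 2.286 = 34.29 → 34.
left front: 13 × 2.286 = 29.71 → 30.
collar: 20.5 × 2.286 = 46.86 → 47.
right front: 12 × 2.286 = 27.43 → 27.

sleeve 34; left front 30; collar 47; right front 27.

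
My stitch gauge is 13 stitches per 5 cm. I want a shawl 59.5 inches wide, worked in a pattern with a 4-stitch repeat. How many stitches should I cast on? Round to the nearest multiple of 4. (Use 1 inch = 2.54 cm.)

CO 392 sts.

59.5 in = 59.5 × 2.54 = 151.13 cm.
13 / 5 = 2.6 sts/cm.
151.13 × 2.6 = 392.94 sts.
→ 392.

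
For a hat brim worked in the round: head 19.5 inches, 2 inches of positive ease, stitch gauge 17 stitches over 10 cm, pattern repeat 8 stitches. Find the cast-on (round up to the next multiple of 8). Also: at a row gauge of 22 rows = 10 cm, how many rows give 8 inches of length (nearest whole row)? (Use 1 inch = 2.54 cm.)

Finished = 19.5 + 2 = 21.5 inches.
21.5 inches × 2.54 = 54.61 cm.
17/10 = 1.7 sts per cm; 54.61 × 1.7 = 92.84 sts.
Next multiple of 8 → 96.
8 inches = 20.32 cm; × 2.2 = 44.70 → 45 rows.

Cast on 96 stitches; work 45 rows.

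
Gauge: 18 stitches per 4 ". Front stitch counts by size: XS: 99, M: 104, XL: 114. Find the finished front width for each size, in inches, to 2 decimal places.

18/4 = 4.5 sts per in.
XS: 99 / 4.5 = 22.000 → 22.00 in.
M: 104 / 4.5 = 23.111 → 23.11 in.
XL: 114 / 4.5 = 25.333 → 25.33 in.

XS 22.00 inches; M 23.11 inches; XL 25.33 inches.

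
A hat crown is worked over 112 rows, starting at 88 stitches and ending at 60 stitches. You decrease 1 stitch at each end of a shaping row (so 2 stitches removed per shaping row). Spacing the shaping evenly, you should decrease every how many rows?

Stitches to remove: |60 − 88| = 28.
Shaping rows needed: 28 / 2 = 14.
112 rows / 14 = every 8 rows.

Decrease every 8th row.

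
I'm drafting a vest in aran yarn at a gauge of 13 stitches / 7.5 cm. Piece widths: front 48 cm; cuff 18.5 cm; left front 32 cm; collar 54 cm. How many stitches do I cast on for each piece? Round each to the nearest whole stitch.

Rate = 13/7.5 = 1.733 sts per cm.
front: 48 × 1.733 = 83.20 → 83.
cuff: 18.5 × 1.733 = 32.07 → 32.
left front: 32 × 1.733 = 55.47 → 55.
collar: 54 × 1.733 = 93.60 → 94.

front 83; cuff 32; left front 55; collar 94.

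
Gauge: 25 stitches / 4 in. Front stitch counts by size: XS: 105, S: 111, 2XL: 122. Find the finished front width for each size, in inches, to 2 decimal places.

XS 16.80 inches; S 17.76 inches; 2XL 19.52 inches.

25/4 = 6.25 sts per in.
XS: 105 / 6.25 = 16.800 → 16.80 in.
S: 111 / 6.25 = 17.760 → 17.76 in.
2XL: 122 / 6.25 = 19.520 → 19.52 in.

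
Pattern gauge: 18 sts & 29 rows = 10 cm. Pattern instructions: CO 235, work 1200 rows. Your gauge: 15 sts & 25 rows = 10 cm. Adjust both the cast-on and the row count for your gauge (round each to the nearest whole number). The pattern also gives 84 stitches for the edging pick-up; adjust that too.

Cast on 196 stitches; work 1034 rows; edging pick-up 70 stitches.

Stitches: 235 × 15/18 = 195.83 → 196.
Rows: 1200 × 25/29 = 1034.48 → 1034.
edging pick-up: 84 × 15/18 = 70.00 → 70.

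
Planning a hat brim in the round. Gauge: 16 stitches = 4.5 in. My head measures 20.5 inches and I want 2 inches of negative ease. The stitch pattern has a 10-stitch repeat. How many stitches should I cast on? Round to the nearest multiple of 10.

Cast on 70 stitches.

Finished = 20.5 − 2 = 18.5 inches.
16 / 4.5 = 3.556 sts/in.
18.5 × 3.556 = 65.78 sts.
Nearest multiple of 10: 70.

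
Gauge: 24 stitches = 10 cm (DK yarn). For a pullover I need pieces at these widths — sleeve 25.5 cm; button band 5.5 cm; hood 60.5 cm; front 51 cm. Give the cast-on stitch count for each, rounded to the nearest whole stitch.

sleeve 61; button band 13; hood 145; front 122.

Rate = 24/10 = 2.4 sts per cm.
sleeve: 25.5 × 2.4 = 61.20 → 61.
button band: 5.5 × 2.4 = 13.20 → 13.
hood: 60.5 × 2.4 = 145.20 → 145.
front: 51 × 2.4 = 122.40 → 122.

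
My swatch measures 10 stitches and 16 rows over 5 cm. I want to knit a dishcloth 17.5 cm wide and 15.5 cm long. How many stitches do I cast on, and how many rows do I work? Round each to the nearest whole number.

Cast on 35 stitches and work 50 rows.

Stitch gauge = 10/5 = 2 sts/cm; 17.5 × 2 = 35.00 → 35 sts.
Row gauge = 16/5 = 3.2 rows/cm; 15.5 × 3.2 = 49.60 → 50 rows.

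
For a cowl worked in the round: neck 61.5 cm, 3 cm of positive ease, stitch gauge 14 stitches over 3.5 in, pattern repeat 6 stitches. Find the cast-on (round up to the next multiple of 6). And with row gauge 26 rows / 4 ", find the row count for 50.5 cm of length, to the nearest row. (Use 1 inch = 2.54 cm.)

Cast on 102 stitches; work 129 rows.

Finished = 61.5 + 3 = 64.5 cm.
64.5 cm × 1/2.54 = 25.39 inches.
14/3.5 = 4 sts per in; 25.39 × 4 = 101.57 sts.
Next multiple of 6 → 102.
50.5 cm = 19.88 inches; × 6.5 = 129.23 → 129 rows.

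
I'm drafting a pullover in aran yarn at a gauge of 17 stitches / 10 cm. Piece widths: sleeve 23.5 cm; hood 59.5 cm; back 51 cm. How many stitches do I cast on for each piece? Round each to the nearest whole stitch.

sleeve 40; hood 101; back 87.

Rate = 17/10 = 1.7 sts per cm.
sleeve: 23.5 × 1.7 = 39.95 → 40.
hood: 59.5 × 1.7 = 101.15 → 101.
back: 51 × 1.7 = 86.70 → 87.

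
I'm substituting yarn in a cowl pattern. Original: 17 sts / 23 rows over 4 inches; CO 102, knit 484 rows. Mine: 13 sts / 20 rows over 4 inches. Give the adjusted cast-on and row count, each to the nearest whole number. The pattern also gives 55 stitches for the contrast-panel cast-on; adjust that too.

Stitches: 102 × 13/17 = 78.00 → 78.
Rows: 484 × 20/23 = 420.87 → 421.
contrast-panel cast-on: 55 × 13/17 = 42.06 → 42.

Cast on 78 stitches; work 421 rows; contrast-panel cast-on 42 stitches.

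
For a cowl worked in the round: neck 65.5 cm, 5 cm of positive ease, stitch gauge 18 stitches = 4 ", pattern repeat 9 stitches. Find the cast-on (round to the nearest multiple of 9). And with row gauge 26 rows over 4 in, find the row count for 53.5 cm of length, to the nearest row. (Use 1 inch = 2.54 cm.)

Cast on 126 stitches; work 137 rows.

Finished = 65.5 + 5 = 70.5 cm.
70.5 cm × 1/2.54 = 27.76 inches.
18/4 = 4.5 sts per in; 27.76 × 4.5 = 124.90 sts.
Nearest multiple of 9 → 126.
53.5 cm = 21.06 inches; × 6.5 = 136.91 → 137 rows.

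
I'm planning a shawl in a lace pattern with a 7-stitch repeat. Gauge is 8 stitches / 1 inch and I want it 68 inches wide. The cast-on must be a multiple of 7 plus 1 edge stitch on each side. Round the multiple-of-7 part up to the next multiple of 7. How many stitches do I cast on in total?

8 / 1 = 8 sts per inch.
68 × 8 = 544.00 sts.
Less 2 edge sts → 542.00 for the repeat.
Next multiple of 7: 546.
Add back 2 edge sts → 548.

548 stitches.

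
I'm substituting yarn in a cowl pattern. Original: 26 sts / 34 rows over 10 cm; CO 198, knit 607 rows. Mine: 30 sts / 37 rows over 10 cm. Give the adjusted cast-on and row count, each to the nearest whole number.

Stitches: 198 × 30/26 = 228.46 → 228.
Rows: 607 × 37/34 = 660.56 → 661.

Cast on 228 stitches; work 661 rows.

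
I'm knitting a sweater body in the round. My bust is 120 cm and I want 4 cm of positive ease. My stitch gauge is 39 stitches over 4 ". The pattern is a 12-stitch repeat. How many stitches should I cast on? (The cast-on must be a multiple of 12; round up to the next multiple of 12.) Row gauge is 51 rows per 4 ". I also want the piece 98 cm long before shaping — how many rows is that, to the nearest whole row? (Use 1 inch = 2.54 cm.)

Finished = 120 + 4 = 124 cm.
124 cm × 1/2.54 = 48.82 inches.
39/4 = 9.75 sts per in; 48.82 × 9.75 = 475.98 sts.
Next multiple of 12 → 480.
98 cm = 38.58 inches; × 12.75 = 491.93 → 492 rows.

Cast on 480 stitches; work 492 rows.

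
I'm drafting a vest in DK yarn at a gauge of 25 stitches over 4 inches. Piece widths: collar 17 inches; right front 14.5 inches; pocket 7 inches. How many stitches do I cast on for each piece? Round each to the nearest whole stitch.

Rate = 25/4 = 6.25 sts per in.
collar: 17 × 6.25 = 106.25 → 106.
right front: 14.5 × 6.25 = 90.62 → 91.
pocket: 7 × 6.25 = 43.75 → 44.

collar 106; right front 91; pocket 44.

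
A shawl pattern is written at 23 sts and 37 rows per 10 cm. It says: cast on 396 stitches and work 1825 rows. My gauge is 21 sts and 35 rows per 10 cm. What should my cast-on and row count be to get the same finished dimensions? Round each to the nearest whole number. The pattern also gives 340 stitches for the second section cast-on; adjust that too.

Cast on 362 stitches; work 1726 rows; second section cast-on 310 stitches.

Stitches: 396 × 21/23 = 361.57 → 362.
Rows: 1825 × 35/37 = 1726.35 → 1726.
second section cast-on: 340 × 21/23 = 310.43 → 310.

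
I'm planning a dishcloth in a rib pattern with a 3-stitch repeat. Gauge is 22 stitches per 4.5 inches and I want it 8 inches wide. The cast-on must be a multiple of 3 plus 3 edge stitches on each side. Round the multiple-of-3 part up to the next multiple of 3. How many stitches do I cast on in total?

22 / 4.5 = 4.889 sts per inch.
8 × 4.889 = 39.11 sts.
Less 6 edge sts → 33.11 for the repeat.
Next multiple of 3: 36.
Add back 6 edge sts → 42.

CO 42 sts.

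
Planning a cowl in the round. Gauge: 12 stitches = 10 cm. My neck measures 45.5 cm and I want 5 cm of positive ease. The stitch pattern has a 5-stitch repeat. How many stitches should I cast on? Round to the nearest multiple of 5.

Finished = 45.5 + 5 = 50.5 cm.
12 / 10 = 1.2 sts/cm.
50.5 × 1.2 = 60.60 sts.
Nearest multiple of 5: 60.

CO 60 sts.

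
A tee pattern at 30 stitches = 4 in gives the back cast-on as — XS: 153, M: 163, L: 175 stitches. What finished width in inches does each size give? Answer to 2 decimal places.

XS 20.40 inches; M 21.73 inches; L 23.33 inches.

30/4 = 7.5 sts per in.
XS: 153 / 7.5 = 20.400 → 20.40 in.
M: 163 / 7.5 = 21.733 → 21.73 in.
L: 175 / 7.5 = 23.333 → 23.33 in.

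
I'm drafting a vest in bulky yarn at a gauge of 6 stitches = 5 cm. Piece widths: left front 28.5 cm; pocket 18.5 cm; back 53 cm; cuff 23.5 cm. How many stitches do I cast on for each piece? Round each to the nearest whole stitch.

Rate = 6/5 = 1.2 sts per cm.
left front: 28.5 × 1.2 = 34.20 → 34.
pocket: 18.5 × 1.2 = 22.20 → 22.
back: 53 × 1.2 = 63.60 → 64.
cuff: 23.5 × 1.2 = 28.20 → 28.

left front 34; pocket 22; back 64; cuff 28.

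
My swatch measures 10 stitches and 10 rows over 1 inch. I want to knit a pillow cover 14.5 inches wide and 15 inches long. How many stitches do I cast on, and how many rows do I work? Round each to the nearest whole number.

Stitch gauge = 10/1 = 10 sts/in; 14.5 × 10 = 145.00 → 145 sts.
Row gauge = 10/1 = 10 rows/in; 15 × 10 = 150.00 → 150 rows.

Cast on 145 stitches and work 150 rows.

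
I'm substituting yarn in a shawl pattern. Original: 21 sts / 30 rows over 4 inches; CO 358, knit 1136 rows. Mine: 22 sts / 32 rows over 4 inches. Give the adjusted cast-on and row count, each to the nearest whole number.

Stitches: 358 × 22/21 = 375.05 → 375.
Rows: 1136 × 32/30 = 1211.73 → 1212.

Cast on 375 stitches; work 1212 rows.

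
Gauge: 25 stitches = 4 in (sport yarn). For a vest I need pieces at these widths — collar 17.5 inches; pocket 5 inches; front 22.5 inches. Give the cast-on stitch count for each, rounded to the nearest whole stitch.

Rate = 25/4 = 6.25 sts per in.
collar: 17.5 × 6.25 = 109.38 → 109.
pocket: 5 × 6.25 = 31.25 → 31.
front: 22.5 × 6.25 = 140.62 → 141.

collar 109; pocket 31; front 141.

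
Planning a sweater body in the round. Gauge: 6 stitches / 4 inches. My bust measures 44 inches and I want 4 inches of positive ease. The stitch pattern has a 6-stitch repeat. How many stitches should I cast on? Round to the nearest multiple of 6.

Finished = 44 + 4 = 48 inches.
6 / 4 = 1.5 sts/in.
48 × 1.5 = 72.00 sts.
Nearest multiple of 6: 72.

Cast on 72 stitches.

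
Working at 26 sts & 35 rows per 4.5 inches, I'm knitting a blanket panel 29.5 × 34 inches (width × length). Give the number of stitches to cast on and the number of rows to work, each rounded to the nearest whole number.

Stitch gauge = 26/4.5 = 5.778 sts/in; 29.5 × 5.778 = 170.44 → 170 sts.
Row gauge = 35/4.5 = 7.778 rows/in; 34 × 7.778 = 264.44 → 264 rows.

Cast on 170 stitches and work 264 rows.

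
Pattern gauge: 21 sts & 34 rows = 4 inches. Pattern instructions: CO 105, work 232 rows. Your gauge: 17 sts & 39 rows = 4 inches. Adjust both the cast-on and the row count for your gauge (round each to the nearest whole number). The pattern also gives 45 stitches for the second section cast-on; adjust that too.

Cast on 85 stitches; work 266 rows; second section cast-on 36 stitches.

Stitches: 105 × 17/21 = 85.00 → 85.
Rows: 232 × 39/34 = 266.12 → 266.
second section cast-on: 45 × 17/21 = 36.43 → 36.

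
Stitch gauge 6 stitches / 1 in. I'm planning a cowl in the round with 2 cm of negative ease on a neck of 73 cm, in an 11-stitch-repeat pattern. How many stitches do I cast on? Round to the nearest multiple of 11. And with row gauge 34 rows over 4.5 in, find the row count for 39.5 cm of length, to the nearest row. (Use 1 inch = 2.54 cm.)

Finished = 73 − 2 = 71 cm.
71 cm × 1/2.54 = 27.95 inches.
6/1 = 6 sts per in; 27.95 × 6 = 167.72 sts.
Nearest multiple of 11 → 165.
39.5 cm = 15.55 inches; × 7.556 = 117.50 → 117 rows.

Cast on 165 stitches; work 117 rows.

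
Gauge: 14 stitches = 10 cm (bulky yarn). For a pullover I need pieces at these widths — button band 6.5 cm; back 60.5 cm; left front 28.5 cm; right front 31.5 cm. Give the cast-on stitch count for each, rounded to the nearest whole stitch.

button band 9; back 85; left front 40; right front 44.

Rate = 14/10 = 1.4 sts per cm.
button band: 6.5 × 1.4 = 9.10 → 9.
back: 60.5 × 1.4 = 84.70 → 85.
left front: 28.5 × 1.4 = 39.90 → 40.
right front: 31.5 × 1.4 = 44.10 → 44.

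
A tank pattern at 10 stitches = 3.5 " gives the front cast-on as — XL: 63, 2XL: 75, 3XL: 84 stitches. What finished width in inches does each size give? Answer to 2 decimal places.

10/3.5 = 2.857 sts per in.
XL: 63 / 2.857 = 22.050 → 22.05 in.
2XL: 75 / 2.857 = 26.250 → 26.25 in.
3XL: 84 / 2.857 = 29.400 → 29.40 in.

XL 22.05 inches; 2XL 26.25 inches; 3XL 29.40 inches.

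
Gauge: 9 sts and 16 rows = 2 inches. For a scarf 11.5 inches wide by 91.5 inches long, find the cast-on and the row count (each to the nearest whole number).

Cast on 52 stitches and work 732 rows.

Stitch gauge = 9/2 = 4.5 sts/in; 11.5 × 4.5 = 51.75 → 52 sts.
Row gauge = 16/2 = 8 rows/in; 91.5 × 8 = 732.00 → 732 rows.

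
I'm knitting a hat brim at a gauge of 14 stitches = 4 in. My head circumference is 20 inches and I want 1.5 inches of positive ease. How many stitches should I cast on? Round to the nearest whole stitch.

75 stitches.

Finished = 20 + 1.5 = 21.5 in.
14 / 4 = 3.5 sts per inch.
21.50 × 3.5 = 75.25 sts.
→ 75 sts.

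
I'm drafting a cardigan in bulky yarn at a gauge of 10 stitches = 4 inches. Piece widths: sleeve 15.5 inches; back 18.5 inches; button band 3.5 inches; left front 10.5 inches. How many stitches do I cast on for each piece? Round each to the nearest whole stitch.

Rate = 10/4 = 2.5 sts per in.
sleeve: 15.5 × 2.5 = 38.75 → 39.
back: 18.5 × 2.5 = 46.25 → 46.
button band: 3.5 × 2.5 = 8.75 → 9.
left front: 10.5 × 2.5 = 26.25 → 26.

sleeve 39; back 46; button band 9; left front 26.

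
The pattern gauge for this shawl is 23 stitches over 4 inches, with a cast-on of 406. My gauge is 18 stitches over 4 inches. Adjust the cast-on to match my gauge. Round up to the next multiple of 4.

Scale factor = 18 / 23 = 0.783.
406 × 18 / 23 = 317.74 sts.
→ 320 sts.

CO 320 sts.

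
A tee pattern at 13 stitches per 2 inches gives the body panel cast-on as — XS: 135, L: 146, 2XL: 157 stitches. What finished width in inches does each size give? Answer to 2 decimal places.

XS 20.77 inches; L 22.46 inches; 2XL 24.15 inches.

13/2 = 6.5 sts per in.
XS: 135 / 6.5 = 20.769 → 20.77 in.
L: 146 / 6.5 = 22.462 → 22.46 in.
2XL: 157 / 6.5 = 24.154 → 24.15 in.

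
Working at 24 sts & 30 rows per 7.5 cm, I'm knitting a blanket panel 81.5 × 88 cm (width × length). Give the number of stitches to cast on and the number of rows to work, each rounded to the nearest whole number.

Stitch gauge = 24/7.5 = 3.2 sts/cm; 81.5 × 3.2 = 260.80 → 261 sts.
Row gauge = 30/7.5 = 4 rows/cm; 88 × 4 = 352.00 → 352 rows.

Cast on 261 stitches and work 352 rows.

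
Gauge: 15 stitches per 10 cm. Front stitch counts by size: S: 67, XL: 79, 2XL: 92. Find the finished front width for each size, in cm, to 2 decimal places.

15/10 = 1.5 sts per cm.
S: 67 / 1.5 = 44.667 → 44.67 cm.
XL: 79 / 1.5 = 52.667 → 52.67 cm.
2XL: 92 / 1.5 = 61.333 → 61.33 cm.

S 44.67 cm; XL 52.67 cm; 2XL 61.33 cm.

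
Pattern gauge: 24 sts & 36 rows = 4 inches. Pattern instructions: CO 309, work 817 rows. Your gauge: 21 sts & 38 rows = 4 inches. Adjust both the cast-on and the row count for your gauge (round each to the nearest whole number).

Stitches: 309 × 21/24 = 270.38 → 270.
Rows: 817 × 38/36 = 862.39 → 862.

Cast on 270 stitches; work 862 rows.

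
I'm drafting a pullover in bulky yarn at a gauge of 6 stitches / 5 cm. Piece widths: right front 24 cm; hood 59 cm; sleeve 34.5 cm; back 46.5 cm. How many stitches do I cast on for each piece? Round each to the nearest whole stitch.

Rate = 6/5 = 1.2 sts per cm.
right front: 24 × 1.2 = 28.80 → 29.
hood: 59 × 1.2 = 70.80 → 71.
sleeve: 34.5 × 1.2 = 41.40 → 41.
back: 46.5 × 1.2 = 55.80 → 56.

right front 29; hood 71; sleeve 41; back 56.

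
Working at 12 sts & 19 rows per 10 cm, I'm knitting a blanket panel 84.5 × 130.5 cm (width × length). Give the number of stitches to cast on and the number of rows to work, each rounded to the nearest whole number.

Cast on 101 stitches and work 248 rows.

Stitch gauge = 12/10 = 1.2 sts/cm; 84.5 × 1.2 = 101.40 → 101 sts.
Row gauge = 19/10 = 1.9 rows/cm; 130.5 × 1.9 = 247.95 → 248 rows.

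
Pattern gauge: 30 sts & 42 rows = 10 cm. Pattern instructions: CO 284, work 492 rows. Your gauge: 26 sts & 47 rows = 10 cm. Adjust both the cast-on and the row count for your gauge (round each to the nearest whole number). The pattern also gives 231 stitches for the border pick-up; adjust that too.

Stitches: 284 × 26/30 = 246.13 → 246.
Rows: 492 × 47/42 = 550.57 → 551.
border pick-up: 231 × 26/30 = 200.20 → 200.

Cast on 246 stitches; work 551 rows; border pick-up 200 stitches.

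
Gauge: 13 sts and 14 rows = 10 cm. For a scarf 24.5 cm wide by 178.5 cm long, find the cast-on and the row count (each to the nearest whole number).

Stitch gauge = 13/10 = 1.3 sts/cm; 24.5 × 1.3 = 31.85 → 32 sts.
Row gauge = 14/10 = 1.4 rows/cm; 178.5 × 1.4 = 249.90 → 250 rows.

Cast on 32 stitches and work 250 rows.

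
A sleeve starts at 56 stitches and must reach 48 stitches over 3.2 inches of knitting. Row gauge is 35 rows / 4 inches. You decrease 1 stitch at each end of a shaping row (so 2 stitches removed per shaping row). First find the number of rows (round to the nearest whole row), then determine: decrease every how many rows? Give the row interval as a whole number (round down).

Decrease every 7th row.

Rows = 3.2 × 8.75 = 28.0 → 28 rows.
Stitches to remove: 8 → 4 shaping rows (at 2 st each).
28 / 4 = 7.00 → every 7 rows.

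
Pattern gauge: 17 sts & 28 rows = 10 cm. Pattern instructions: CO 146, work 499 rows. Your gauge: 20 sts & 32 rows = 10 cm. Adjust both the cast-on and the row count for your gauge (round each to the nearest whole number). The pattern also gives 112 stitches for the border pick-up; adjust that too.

Cast on 172 stitches; work 570 rows; border pick-up 132 stitches.

Stitches: 146 × 20/17 = 171.76 → 172.
Rows: 499 × 32/28 = 570.29 → 570.
border pick-up: 112 × 20/17 = 131.76 → 132.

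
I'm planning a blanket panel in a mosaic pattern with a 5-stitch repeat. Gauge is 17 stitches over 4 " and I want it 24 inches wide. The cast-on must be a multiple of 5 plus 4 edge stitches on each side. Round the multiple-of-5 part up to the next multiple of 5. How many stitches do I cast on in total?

103 stitches.

17 / 4 = 4.25 sts per inch.
24 × 4.25 = 102.00 sts.
Less 8 edge sts → 94.00 for the repeat.
Next multiple of 5: 95.
Add back 8 edge sts → 103.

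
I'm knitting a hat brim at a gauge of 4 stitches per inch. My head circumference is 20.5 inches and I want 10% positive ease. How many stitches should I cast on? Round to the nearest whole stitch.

Finished = 20.5 × 1.10 = 22.55 in.
4 / 1 = 4 sts per inch.
22.55 × 4 = 90.20 sts.
→ 90 sts.

Cast on 90 stitches.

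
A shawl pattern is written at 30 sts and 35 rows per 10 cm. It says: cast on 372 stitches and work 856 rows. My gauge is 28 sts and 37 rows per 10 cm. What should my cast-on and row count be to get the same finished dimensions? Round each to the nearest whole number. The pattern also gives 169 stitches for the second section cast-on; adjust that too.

Cast on 347 stitches; work 905 rows; second section cast-on 158 stitches.

Stitches: 372 × 28/30 = 347.20 → 347.
Rows: 856 × 37/35 = 904.91 → 905.
second section cast-on: 169 × 28/30 = 157.73 → 158.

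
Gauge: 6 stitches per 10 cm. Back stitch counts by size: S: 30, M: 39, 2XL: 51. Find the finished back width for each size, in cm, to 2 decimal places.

6/10 = 0.6 sts per cm.
S: 30 / 0.6 = 50.000 → 50.00 cm.
M: 39 / 0.6 = 65.000 → 65.00 cm.
2XL: 51 / 0.6 = 85.000 → 85.00 cm.

S 50.00 cm; M 65.00 cm; 2XL 85.00 cm.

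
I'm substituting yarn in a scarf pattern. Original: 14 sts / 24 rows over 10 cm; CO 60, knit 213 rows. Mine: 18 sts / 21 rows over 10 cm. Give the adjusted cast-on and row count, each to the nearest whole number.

Cast on 77 stitches; work 186 rows.

Stitches: 60 × 18/14 = 77.14 → 77.
Rows: 213 × 21/24 = 186.38 → 186.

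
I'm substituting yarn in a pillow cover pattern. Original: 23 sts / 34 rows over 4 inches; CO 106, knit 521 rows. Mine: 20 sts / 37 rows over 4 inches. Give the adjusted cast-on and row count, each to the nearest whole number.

Stitches: 106 × 20/23 = 92.17 → 92.
Rows: 521 × 37/34 = 566.97 → 567.

Cast on 92 stitches; work 567 rows.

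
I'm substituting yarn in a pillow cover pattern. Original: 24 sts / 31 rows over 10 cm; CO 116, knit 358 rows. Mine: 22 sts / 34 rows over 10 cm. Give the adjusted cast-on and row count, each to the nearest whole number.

Stitches: 116 × 22/24 = 106.33 → 106.
Rows: 358 × 34/31 = 392.65 → 393.

Cast on 106 stitches; work 393 rows.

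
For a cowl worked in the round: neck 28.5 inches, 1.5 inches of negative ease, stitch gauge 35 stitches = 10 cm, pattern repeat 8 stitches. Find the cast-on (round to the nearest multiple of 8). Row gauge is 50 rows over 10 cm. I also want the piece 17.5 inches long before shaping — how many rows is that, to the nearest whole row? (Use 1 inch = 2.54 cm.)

Cast on 240 stitches; work 222 rows.

Finished = 28.5 − 1.5 = 27 inches.
27 inches × 2.54 = 68.58 cm.
35/10 = 3.5 sts per cm; 68.58 × 3.5 = 240.03 sts.
Nearest multiple of 8 → 240.
17.5 inches = 44.45 cm; × 5 = 222.25 → 222 rows.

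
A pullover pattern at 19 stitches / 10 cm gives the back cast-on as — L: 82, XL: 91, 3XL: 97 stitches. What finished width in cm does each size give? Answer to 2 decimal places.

19/10 = 1.9 sts per cm.
L: 82 / 1.9 = 43.158 → 43.16 cm.
XL: 91 / 1.9 = 47.895 → 47.89 cm.
3XL: 97 / 1.9 = 51.053 → 51.05 cm.

L 43.16 cm; XL 47.89 cm; 3XL 51.05 cm.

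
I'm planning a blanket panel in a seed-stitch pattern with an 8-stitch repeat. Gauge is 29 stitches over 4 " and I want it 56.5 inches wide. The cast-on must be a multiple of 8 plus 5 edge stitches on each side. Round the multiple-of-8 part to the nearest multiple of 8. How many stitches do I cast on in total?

Cast on 410 stitches.

29 / 4 = 7.25 sts per inch.
56.5 × 7.25 = 409.62 sts.
Less 10 edge sts → 399.62 for the repeat.
Nearest multiple of 8: 400.
Add back 10 edge sts → 410.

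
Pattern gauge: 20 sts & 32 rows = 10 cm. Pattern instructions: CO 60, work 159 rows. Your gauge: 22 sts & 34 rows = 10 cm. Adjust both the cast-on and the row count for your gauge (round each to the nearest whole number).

Stitches: 60 × 22/20 = 66.00 → 66.
Rows: 159 × 34/32 = 168.94 → 169.

Cast on 66 stitches; work 169 rows.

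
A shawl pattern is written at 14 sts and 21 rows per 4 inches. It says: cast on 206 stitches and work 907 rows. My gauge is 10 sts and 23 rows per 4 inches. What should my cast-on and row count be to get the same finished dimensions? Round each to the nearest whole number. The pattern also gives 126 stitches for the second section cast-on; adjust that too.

Cast on 147 stitches; work 993 rows; second section cast-on 90 stitches.

Stitches: 206 × 10/14 = 147.14 → 147.
Rows: 907 × 23/21 = 993.38 → 993.
second section cast-on: 126 × 10/14 = 90.00 → 90.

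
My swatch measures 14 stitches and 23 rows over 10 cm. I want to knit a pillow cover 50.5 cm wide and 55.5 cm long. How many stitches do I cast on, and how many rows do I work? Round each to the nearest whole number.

Cast on 71 stitches and work 128 rows.

Stitch gauge = 14/10 = 1.4 sts/cm; 50.5 × 1.4 = 70.70 → 71 sts.
Row gauge = 23/10 = 2.3 rows/cm; 55.5 × 2.3 = 127.65 → 128 rows.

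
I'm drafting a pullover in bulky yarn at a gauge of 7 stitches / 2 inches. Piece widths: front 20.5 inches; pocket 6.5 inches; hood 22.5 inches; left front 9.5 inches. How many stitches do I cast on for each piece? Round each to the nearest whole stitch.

Rate = 7/2 = 3.5 sts per in.
front: 20.5 × 3.5 = 71.75 → 72.
pocket: 6.5 × 3.5 = 22.75 → 23.
hood: 22.5 × 3.5 = 78.75 → 79.
left front: 9.5 × 3.5 = 33.25 → 33.

front 72; pocket 23; hood 79; left front 33.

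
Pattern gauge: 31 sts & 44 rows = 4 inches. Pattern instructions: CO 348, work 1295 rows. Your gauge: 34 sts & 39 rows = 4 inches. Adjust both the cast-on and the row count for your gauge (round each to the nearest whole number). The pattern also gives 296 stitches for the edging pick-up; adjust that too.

Stitches: 348 × 34/31 = 381.68 → 382.
Rows: 1295 × 39/44 = 1147.84 → 1148.
edging pick-up: 296 × 34/31 = 324.65 → 325.

Cast on 382 stitches; work 1148 rows; edging pick-up 325 stitches.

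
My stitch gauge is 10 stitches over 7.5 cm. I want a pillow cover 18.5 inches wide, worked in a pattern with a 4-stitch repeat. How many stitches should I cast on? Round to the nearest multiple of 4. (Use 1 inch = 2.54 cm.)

18.5 in = 18.5 × 2.54 = 46.99 cm.
10 / 7.5 = 1.333 sts/cm.
46.99 × 1.333 = 62.65 sts.
→ 64.

CO 64 sts.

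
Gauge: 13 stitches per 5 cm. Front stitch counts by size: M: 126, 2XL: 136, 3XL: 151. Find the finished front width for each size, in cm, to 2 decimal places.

13/5 = 2.6 sts per cm.
M: 126 / 2.6 = 48.462 → 48.46 cm.
2XL: 136 / 2.6 = 52.308 → 52.31 cm.
3XL: 151 / 2.6 = 58.077 → 58.08 cm.

M 48.46 cm; 2XL 52.31 cm; 3XL 58.08 cm.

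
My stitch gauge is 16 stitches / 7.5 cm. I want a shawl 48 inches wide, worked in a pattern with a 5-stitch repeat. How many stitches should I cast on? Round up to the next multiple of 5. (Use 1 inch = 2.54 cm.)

Cast on 265 stitches.

48 in = 48 × 2.54 = 121.92 cm.
16 / 7.5 = 2.133 sts/cm.
121.92 × 2.133 = 260.10 sts.
→ 265.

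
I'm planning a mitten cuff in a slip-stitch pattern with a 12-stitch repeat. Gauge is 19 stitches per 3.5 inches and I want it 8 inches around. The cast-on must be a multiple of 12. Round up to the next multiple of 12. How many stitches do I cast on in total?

48 stitches.

19 / 3.5 = 5.429 sts per inch.
8 × 5.429 = 43.43 sts.
Next multiple of 12: 48.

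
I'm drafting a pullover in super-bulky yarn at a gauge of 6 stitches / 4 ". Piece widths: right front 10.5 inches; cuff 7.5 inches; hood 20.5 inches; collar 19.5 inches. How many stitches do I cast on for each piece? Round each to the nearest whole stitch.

Rate = 6/4 = 1.5 sts per in.
right front: 10.5 × 1.5 = 15.75 → 16.
cuff: 7.5 × 1.5 = 11.25 → 11.
hood: 20.5 × 1.5 = 30.75 → 31.
collar: 19.5 × 1.5 = 29.25 → 29.

right front 16; cuff 11; hood 31; collar 29.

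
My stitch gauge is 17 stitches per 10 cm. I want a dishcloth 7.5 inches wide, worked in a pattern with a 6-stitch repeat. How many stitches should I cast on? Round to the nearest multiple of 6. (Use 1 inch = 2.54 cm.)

CO 30 sts.

7.5 in = 7.5 × 2.54 = 19.05 cm.
17 / 10 = 1.7 sts/cm.
19.05 × 1.7 = 32.38 sts.
→ 30.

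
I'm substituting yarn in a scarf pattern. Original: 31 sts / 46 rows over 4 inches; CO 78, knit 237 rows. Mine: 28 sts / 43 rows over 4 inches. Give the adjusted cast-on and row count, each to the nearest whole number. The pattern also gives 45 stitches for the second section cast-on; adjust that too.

Cast on 70 stitches; work 222 rows; second section cast-on 41 stitches.

Stitches: 78 × 28/31 = 70.45 → 70.
Rows: 237 × 43/46 = 221.54 → 222.
second section cast-on: 45 × 28/31 = 40.65 → 41.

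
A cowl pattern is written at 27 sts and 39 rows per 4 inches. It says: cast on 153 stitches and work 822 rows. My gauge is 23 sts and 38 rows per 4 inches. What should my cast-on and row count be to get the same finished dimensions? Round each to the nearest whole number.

Stitches: 153 × 23/27 = 130.33 → 130.
Rows: 822 × 38/39 = 800.92 → 801.

Cast on 130 stitches; work 801 rows.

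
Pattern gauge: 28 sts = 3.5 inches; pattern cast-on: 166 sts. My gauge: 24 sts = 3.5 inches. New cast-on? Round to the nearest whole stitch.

Cast on 142 stitches.

Scale factor = 24 / 28 = 0.857.
166 × 24 / 28 = 142.29 sts.
→ 142 sts.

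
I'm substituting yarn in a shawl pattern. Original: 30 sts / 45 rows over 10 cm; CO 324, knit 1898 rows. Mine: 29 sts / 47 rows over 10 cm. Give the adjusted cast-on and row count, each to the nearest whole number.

Cast on 313 stitches; work 1982 rows.

Stitches: 324 × 29/30 = 313.20 → 313.
Rows: 1898 × 47/45 = 1982.36 → 1982.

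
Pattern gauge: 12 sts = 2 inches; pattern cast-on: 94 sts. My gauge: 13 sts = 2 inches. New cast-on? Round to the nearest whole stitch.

CO 102 sts.

Scale factor = 13 / 12 = 1.083.
94 × 13 / 12 = 101.83 sts.
→ 102 sts.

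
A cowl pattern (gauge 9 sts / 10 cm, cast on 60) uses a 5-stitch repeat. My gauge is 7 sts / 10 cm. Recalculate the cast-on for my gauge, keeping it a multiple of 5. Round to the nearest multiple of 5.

CO 45 sts.

60 × 7 / 9 = 46.67.
Nearest multiple of 5: 45.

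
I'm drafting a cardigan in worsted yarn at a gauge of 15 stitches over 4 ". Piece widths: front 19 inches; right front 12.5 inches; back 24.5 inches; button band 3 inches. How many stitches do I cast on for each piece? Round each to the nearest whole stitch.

Rate = 15/4 = 3.75 sts per in.
front: 19 × 3.75 = 71.25 → 71.
right front: 12.5 × 3.75 = 46.88 → 47.
back: 24.5 × 3.75 = 91.88 → 92.
button band: 3 × 3.75 = 11.25 → 11.

front 71; right front 47; back 92; button band 11.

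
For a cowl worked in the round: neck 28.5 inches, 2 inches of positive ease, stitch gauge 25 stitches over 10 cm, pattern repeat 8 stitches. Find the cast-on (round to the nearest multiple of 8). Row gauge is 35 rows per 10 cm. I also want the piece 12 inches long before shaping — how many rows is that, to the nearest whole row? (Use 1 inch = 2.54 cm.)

Finished = 28.5 + 2 = 30.5 inches.
30.5 inches × 2.54 = 77.47 cm.
25/10 = 2.5 sts per cm; 77.47 × 2.5 = 193.68 sts.
Nearest multiple of 8 → 192.
12 inches = 30.48 cm; × 3.5 = 106.68 → 107 rows.

Cast on 192 stitches; work 107 rows.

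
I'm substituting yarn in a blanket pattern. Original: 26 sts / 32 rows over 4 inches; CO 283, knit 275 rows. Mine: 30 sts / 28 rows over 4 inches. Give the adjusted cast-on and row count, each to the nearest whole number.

Stitches: 283 × 30/26 = 326.54 → 327.
Rows: 275 × 28/32 = 240.62 → 241.

Cast on 327 stitches; work 241 rows.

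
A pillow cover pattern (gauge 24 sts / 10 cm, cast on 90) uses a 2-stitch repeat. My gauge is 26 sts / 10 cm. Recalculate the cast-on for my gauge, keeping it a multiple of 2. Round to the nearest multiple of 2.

90 × 26 / 24 = 97.50.
Nearest multiple of 2: 98.

CO 98 sts.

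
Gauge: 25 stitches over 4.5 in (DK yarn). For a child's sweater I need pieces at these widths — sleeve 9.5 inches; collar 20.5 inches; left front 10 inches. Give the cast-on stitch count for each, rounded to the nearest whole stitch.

sleeve 53; collar 114; left front 56.

Rate = 25/4.5 = 5.556 sts per in.
sleeve: 9.5 × 5.556 = 52.78 → 53.
collar: 20.5 × 5.556 = 113.89 → 114.
left front: 10 × 5.556 = 55.56 → 56.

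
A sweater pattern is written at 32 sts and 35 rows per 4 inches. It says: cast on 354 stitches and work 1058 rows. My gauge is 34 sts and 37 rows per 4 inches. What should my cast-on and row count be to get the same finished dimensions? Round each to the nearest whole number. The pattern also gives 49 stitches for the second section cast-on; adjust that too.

Cast on 376 stitches; work 1118 rows; second section cast-on 52 stitches.

Stitches: 354 × 34/32 = 376.12 → 376.
Rows: 1058 × 37/35 = 1118.46 → 1118.
second section cast-on: 49 × 34/32 = 52.06 → 52.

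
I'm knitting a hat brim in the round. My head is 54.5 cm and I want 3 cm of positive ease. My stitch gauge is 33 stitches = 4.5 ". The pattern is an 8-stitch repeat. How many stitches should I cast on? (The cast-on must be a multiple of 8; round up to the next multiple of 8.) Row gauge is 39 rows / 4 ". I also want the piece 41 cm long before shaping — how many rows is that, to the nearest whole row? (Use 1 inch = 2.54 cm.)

Cast on 168 stitches; work 157 rows.

Finished = 54.5 + 3 = 57.5 cm.
57.5 cm × 1/2.54 = 22.64 inches.
33/4.5 = 7.333 sts per in; 22.64 × 7.333 = 166.01 sts.
Next multiple of 8 → 168.
41 cm = 16.14 inches; × 9.75 = 157.38 → 157 rows.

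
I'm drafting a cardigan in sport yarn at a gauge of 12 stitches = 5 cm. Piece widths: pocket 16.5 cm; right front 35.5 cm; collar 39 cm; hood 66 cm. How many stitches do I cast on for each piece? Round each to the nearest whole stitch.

Rate = 12/5 = 2.4 sts per cm.
pocket: 16.5 × 2.4 = 39.60 → 40.
right front: 35.5 × 2.4 = 85.20 → 85.
collar: 39 × 2.4 = 93.60 → 94.
hood: 66 × 2.4 = 158.40 → 158.

pocket 40; right front 85; collar 94; hood 158.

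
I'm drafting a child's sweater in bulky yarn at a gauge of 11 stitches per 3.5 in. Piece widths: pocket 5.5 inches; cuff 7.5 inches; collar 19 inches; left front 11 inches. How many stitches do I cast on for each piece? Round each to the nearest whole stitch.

pocket 17; cuff 24; collar 60; left front 35.

Rate = 11/3.5 = 3.143 sts per in.
pocket: 5.5 × 3.143 = 17.29 → 17.
cuff: 7.5 × 3.143 = 23.57 → 24.
collar: 19 × 3.143 = 59.71 → 60.
left front: 11 × 3.143 = 34.57 → 35.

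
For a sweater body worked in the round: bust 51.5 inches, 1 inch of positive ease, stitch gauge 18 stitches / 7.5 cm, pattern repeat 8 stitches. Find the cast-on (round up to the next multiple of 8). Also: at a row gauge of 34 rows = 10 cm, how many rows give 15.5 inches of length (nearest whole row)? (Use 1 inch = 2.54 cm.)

Finished = 51.5 + 1 = 52.5 inches.
52.5 inches × 2.54 = 133.35 cm.
18/7.5 = 2.4 sts per cm; 133.35 × 2.4 = 320.04 sts.
Next multiple of 8 → 328.
15.5 inches = 39.37 cm; × 3.4 = 133.86 → 134 rows.

Cast on 328 stitches; work 134 rows.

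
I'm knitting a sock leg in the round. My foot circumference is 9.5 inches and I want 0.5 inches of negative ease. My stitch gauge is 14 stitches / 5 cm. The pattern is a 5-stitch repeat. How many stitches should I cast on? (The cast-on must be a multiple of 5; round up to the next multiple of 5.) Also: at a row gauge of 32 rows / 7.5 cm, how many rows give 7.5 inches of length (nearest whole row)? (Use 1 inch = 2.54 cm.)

Finished = 9.5 − 0.5 = 9 inches.
9 inches × 2.54 = 22.86 cm.
14/5 = 2.8 sts per cm; 22.86 × 2.8 = 64.01 sts.
Next multiple of 5 → 65.
7.5 inches = 19.05 cm; × 4.267 = 81.28 → 81 rows.

Cast on 65 stitches; work 81 rows.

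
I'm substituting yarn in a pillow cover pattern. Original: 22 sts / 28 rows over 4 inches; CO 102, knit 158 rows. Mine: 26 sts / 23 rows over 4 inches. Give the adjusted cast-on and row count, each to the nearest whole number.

Stitches: 102 × 26/22 = 120.55 → 121.
Rows: 158 × 23/28 = 129.79 → 130.

Cast on 121 stitches; work 130 rows.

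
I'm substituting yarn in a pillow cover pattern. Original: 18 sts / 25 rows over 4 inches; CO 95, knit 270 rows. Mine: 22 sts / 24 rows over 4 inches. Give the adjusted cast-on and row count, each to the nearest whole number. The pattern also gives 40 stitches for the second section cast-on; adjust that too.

Stitches: 95 × 22/18 = 116.11 → 116.
Rows: 270 × 24/25 = 259.20 → 259.
second section cast-on: 40 × 22/18 = 48.89 → 49.

Cast on 116 stitches; work 259 rows; second section cast-on 49 stitches.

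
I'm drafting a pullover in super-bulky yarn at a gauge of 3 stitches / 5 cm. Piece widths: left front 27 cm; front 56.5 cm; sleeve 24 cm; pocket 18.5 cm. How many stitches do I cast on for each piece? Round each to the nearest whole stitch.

Rate = 3/5 = 0.6 sts per cm.
left front: 27 × 0.6 = 16.20 → 16.
front: 56.5 × 0.6 = 33.90 → 34.
sleeve: 24 × 0.6 = 14.40 → 14.
pocket: 18.5 × 0.6 = 11.10 → 11.

left front 16; front 34; sleeve 14; pocket 11.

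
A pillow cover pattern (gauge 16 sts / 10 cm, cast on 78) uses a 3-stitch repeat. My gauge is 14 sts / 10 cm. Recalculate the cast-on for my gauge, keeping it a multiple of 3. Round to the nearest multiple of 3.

78 × 14 / 16 = 68.25.
Nearest multiple of 3: 69.

CO 69 sts.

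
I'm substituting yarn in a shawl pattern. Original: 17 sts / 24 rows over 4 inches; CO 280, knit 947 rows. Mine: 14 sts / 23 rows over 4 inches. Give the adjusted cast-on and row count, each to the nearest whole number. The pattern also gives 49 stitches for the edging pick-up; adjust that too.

Cast on 231 stitches; work 908 rows; edging pick-up 40 stitches.

Stitches: 280 × 14/17 = 230.59 → 231.
Rows: 947 × 23/24 = 907.54 → 908.
edging pick-up: 49 × 14/17 = 40.35 → 40.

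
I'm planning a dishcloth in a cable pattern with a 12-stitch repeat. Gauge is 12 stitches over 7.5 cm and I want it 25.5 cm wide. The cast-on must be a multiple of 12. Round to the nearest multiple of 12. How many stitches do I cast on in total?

12 / 7.5 = 1.6 sts per cm.
25.5 × 1.6 = 40.80 sts.
Nearest multiple of 12: 36.

CO 36 sts.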